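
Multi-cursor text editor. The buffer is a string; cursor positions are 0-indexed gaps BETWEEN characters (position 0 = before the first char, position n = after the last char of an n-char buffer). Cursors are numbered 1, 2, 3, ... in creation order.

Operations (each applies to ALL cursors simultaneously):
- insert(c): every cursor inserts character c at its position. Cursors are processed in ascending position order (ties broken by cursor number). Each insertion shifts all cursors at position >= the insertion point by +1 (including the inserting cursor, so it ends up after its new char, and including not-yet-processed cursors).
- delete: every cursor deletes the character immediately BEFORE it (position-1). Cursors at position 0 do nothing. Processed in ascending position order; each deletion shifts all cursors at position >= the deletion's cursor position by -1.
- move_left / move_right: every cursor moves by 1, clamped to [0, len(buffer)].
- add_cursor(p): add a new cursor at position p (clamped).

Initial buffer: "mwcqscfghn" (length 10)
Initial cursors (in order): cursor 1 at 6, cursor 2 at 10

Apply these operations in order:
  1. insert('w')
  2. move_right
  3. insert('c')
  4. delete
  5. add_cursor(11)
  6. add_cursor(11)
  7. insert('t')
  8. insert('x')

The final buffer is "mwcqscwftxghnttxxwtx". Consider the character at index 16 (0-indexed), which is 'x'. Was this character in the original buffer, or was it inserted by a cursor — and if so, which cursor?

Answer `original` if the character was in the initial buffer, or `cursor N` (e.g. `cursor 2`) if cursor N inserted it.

After op 1 (insert('w')): buffer="mwcqscwfghnw" (len 12), cursors c1@7 c2@12, authorship ......1....2
After op 2 (move_right): buffer="mwcqscwfghnw" (len 12), cursors c1@8 c2@12, authorship ......1....2
After op 3 (insert('c')): buffer="mwcqscwfcghnwc" (len 14), cursors c1@9 c2@14, authorship ......1.1...22
After op 4 (delete): buffer="mwcqscwfghnw" (len 12), cursors c1@8 c2@12, authorship ......1....2
After op 5 (add_cursor(11)): buffer="mwcqscwfghnw" (len 12), cursors c1@8 c3@11 c2@12, authorship ......1....2
After op 6 (add_cursor(11)): buffer="mwcqscwfghnw" (len 12), cursors c1@8 c3@11 c4@11 c2@12, authorship ......1....2
After op 7 (insert('t')): buffer="mwcqscwftghnttwt" (len 16), cursors c1@9 c3@14 c4@14 c2@16, authorship ......1.1...3422
After op 8 (insert('x')): buffer="mwcqscwftxghnttxxwtx" (len 20), cursors c1@10 c3@17 c4@17 c2@20, authorship ......1.11...3434222
Authorship (.=original, N=cursor N): . . . . . . 1 . 1 1 . . . 3 4 3 4 2 2 2
Index 16: author = 4

Answer: cursor 4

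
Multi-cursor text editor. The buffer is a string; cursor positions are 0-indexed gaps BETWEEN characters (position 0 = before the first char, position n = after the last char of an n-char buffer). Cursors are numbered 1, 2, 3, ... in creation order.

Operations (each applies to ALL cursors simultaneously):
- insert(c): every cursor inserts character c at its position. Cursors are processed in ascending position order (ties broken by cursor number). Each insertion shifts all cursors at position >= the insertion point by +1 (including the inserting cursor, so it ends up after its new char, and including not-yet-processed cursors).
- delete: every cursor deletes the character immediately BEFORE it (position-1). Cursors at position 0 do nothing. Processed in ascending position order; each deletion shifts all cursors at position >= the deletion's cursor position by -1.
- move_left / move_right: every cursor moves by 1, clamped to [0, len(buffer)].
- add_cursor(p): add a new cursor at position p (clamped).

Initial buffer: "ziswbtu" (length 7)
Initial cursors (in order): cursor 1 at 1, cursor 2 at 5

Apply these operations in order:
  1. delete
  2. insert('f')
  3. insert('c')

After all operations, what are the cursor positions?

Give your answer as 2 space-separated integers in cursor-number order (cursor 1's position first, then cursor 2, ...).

Answer: 2 7

Derivation:
After op 1 (delete): buffer="iswtu" (len 5), cursors c1@0 c2@3, authorship .....
After op 2 (insert('f')): buffer="fiswftu" (len 7), cursors c1@1 c2@5, authorship 1...2..
After op 3 (insert('c')): buffer="fciswfctu" (len 9), cursors c1@2 c2@7, authorship 11...22..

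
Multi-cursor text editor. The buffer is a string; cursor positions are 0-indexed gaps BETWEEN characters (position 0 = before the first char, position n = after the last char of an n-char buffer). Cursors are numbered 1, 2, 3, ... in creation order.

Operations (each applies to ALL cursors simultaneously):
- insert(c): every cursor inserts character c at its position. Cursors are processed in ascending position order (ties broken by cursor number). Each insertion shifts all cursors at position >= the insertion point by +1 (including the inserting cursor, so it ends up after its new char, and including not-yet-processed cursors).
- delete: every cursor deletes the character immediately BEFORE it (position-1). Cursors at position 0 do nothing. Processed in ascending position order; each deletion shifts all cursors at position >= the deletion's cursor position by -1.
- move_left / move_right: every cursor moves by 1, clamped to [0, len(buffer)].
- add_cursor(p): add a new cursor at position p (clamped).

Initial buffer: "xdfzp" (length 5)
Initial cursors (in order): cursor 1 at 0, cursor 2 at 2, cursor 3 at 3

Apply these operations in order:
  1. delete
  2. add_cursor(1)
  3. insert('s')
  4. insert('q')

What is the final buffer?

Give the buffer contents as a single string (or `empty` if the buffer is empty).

Answer: sqxsssqqqzp

Derivation:
After op 1 (delete): buffer="xzp" (len 3), cursors c1@0 c2@1 c3@1, authorship ...
After op 2 (add_cursor(1)): buffer="xzp" (len 3), cursors c1@0 c2@1 c3@1 c4@1, authorship ...
After op 3 (insert('s')): buffer="sxssszp" (len 7), cursors c1@1 c2@5 c3@5 c4@5, authorship 1.234..
After op 4 (insert('q')): buffer="sqxsssqqqzp" (len 11), cursors c1@2 c2@9 c3@9 c4@9, authorship 11.234234..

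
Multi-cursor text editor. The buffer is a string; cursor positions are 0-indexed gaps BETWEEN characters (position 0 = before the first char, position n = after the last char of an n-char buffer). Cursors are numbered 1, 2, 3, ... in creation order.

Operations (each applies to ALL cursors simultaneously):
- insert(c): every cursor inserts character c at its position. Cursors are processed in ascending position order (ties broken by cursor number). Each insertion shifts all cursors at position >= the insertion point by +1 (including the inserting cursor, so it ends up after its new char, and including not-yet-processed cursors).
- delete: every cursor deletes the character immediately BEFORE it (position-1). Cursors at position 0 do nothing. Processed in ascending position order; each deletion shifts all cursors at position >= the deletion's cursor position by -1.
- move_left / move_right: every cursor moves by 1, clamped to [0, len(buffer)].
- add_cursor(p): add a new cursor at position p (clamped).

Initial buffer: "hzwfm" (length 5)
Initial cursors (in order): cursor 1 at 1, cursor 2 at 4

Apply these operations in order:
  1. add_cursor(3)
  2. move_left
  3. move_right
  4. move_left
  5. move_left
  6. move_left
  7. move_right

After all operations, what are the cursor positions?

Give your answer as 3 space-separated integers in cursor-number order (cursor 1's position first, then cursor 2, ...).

Answer: 1 2 1

Derivation:
After op 1 (add_cursor(3)): buffer="hzwfm" (len 5), cursors c1@1 c3@3 c2@4, authorship .....
After op 2 (move_left): buffer="hzwfm" (len 5), cursors c1@0 c3@2 c2@3, authorship .....
After op 3 (move_right): buffer="hzwfm" (len 5), cursors c1@1 c3@3 c2@4, authorship .....
After op 4 (move_left): buffer="hzwfm" (len 5), cursors c1@0 c3@2 c2@3, authorship .....
After op 5 (move_left): buffer="hzwfm" (len 5), cursors c1@0 c3@1 c2@2, authorship .....
After op 6 (move_left): buffer="hzwfm" (len 5), cursors c1@0 c3@0 c2@1, authorship .....
After op 7 (move_right): buffer="hzwfm" (len 5), cursors c1@1 c3@1 c2@2, authorship .....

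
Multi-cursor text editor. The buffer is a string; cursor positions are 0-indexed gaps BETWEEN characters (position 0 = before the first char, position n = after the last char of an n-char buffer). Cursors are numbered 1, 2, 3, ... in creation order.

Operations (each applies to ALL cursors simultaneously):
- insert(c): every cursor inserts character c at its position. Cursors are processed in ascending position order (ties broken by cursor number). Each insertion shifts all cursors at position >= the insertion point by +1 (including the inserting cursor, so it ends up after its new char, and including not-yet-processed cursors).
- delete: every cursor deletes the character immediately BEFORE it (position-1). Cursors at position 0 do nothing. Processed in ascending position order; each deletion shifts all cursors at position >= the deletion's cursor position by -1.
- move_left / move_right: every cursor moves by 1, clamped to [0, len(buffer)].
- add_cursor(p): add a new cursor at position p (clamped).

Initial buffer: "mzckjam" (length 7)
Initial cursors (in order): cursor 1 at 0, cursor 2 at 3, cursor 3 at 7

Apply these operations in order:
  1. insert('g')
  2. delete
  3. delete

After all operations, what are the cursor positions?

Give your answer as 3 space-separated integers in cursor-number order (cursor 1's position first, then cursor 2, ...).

Answer: 0 2 5

Derivation:
After op 1 (insert('g')): buffer="gmzcgkjamg" (len 10), cursors c1@1 c2@5 c3@10, authorship 1...2....3
After op 2 (delete): buffer="mzckjam" (len 7), cursors c1@0 c2@3 c3@7, authorship .......
After op 3 (delete): buffer="mzkja" (len 5), cursors c1@0 c2@2 c3@5, authorship .....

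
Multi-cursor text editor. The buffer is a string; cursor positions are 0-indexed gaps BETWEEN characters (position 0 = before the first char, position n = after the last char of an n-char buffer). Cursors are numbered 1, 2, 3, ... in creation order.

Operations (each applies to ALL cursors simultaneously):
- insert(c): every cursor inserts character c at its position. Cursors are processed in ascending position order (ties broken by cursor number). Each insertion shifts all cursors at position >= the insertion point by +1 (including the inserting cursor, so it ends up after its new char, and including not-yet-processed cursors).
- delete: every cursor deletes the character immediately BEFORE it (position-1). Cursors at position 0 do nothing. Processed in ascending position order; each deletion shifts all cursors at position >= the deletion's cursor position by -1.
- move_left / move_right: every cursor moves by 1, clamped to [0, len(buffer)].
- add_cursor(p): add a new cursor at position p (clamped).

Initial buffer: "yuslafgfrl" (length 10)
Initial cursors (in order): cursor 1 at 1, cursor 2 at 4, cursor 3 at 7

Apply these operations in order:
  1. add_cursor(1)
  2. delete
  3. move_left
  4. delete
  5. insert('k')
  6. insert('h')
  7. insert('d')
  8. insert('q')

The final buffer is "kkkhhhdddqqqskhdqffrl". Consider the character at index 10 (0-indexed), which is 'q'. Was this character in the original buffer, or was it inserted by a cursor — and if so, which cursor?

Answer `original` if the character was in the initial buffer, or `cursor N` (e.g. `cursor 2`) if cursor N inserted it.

Answer: cursor 2

Derivation:
After op 1 (add_cursor(1)): buffer="yuslafgfrl" (len 10), cursors c1@1 c4@1 c2@4 c3@7, authorship ..........
After op 2 (delete): buffer="usaffrl" (len 7), cursors c1@0 c4@0 c2@2 c3@4, authorship .......
After op 3 (move_left): buffer="usaffrl" (len 7), cursors c1@0 c4@0 c2@1 c3@3, authorship .......
After op 4 (delete): buffer="sffrl" (len 5), cursors c1@0 c2@0 c4@0 c3@1, authorship .....
After op 5 (insert('k')): buffer="kkkskffrl" (len 9), cursors c1@3 c2@3 c4@3 c3@5, authorship 124.3....
After op 6 (insert('h')): buffer="kkkhhhskhffrl" (len 13), cursors c1@6 c2@6 c4@6 c3@9, authorship 124124.33....
After op 7 (insert('d')): buffer="kkkhhhdddskhdffrl" (len 17), cursors c1@9 c2@9 c4@9 c3@13, authorship 124124124.333....
After op 8 (insert('q')): buffer="kkkhhhdddqqqskhdqffrl" (len 21), cursors c1@12 c2@12 c4@12 c3@17, authorship 124124124124.3333....
Authorship (.=original, N=cursor N): 1 2 4 1 2 4 1 2 4 1 2 4 . 3 3 3 3 . . . .
Index 10: author = 2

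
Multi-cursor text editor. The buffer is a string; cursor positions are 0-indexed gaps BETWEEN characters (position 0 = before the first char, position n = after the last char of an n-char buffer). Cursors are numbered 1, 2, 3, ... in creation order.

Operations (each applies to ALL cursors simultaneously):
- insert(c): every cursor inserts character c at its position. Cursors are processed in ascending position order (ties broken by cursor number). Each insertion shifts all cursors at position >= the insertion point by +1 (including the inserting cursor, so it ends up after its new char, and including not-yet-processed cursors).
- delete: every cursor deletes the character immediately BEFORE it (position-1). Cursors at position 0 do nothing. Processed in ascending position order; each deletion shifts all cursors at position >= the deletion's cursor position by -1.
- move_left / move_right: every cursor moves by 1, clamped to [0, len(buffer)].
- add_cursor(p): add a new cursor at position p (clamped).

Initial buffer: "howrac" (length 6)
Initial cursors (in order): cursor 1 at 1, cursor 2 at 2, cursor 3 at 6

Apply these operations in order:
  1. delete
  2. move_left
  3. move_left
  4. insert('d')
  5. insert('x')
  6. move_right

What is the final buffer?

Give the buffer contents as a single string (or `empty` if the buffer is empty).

After op 1 (delete): buffer="wra" (len 3), cursors c1@0 c2@0 c3@3, authorship ...
After op 2 (move_left): buffer="wra" (len 3), cursors c1@0 c2@0 c3@2, authorship ...
After op 3 (move_left): buffer="wra" (len 3), cursors c1@0 c2@0 c3@1, authorship ...
After op 4 (insert('d')): buffer="ddwdra" (len 6), cursors c1@2 c2@2 c3@4, authorship 12.3..
After op 5 (insert('x')): buffer="ddxxwdxra" (len 9), cursors c1@4 c2@4 c3@7, authorship 1212.33..
After op 6 (move_right): buffer="ddxxwdxra" (len 9), cursors c1@5 c2@5 c3@8, authorship 1212.33..

Answer: ddxxwdxra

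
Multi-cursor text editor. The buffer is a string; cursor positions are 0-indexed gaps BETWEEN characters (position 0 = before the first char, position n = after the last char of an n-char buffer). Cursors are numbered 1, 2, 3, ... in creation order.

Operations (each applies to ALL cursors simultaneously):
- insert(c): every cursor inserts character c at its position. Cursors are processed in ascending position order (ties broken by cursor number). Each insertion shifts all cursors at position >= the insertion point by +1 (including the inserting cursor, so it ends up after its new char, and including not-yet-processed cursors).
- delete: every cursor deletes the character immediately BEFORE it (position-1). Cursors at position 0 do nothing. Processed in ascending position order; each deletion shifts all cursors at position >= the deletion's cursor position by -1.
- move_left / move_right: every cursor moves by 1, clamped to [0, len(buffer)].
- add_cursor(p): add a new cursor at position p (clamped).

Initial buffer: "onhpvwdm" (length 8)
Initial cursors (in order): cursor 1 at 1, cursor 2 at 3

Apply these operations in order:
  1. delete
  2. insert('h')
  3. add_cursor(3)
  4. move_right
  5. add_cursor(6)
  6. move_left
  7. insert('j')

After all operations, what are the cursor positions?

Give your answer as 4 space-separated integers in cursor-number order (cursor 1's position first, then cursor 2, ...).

Answer: 2 6 6 9

Derivation:
After op 1 (delete): buffer="npvwdm" (len 6), cursors c1@0 c2@1, authorship ......
After op 2 (insert('h')): buffer="hnhpvwdm" (len 8), cursors c1@1 c2@3, authorship 1.2.....
After op 3 (add_cursor(3)): buffer="hnhpvwdm" (len 8), cursors c1@1 c2@3 c3@3, authorship 1.2.....
After op 4 (move_right): buffer="hnhpvwdm" (len 8), cursors c1@2 c2@4 c3@4, authorship 1.2.....
After op 5 (add_cursor(6)): buffer="hnhpvwdm" (len 8), cursors c1@2 c2@4 c3@4 c4@6, authorship 1.2.....
After op 6 (move_left): buffer="hnhpvwdm" (len 8), cursors c1@1 c2@3 c3@3 c4@5, authorship 1.2.....
After op 7 (insert('j')): buffer="hjnhjjpvjwdm" (len 12), cursors c1@2 c2@6 c3@6 c4@9, authorship 11.223..4...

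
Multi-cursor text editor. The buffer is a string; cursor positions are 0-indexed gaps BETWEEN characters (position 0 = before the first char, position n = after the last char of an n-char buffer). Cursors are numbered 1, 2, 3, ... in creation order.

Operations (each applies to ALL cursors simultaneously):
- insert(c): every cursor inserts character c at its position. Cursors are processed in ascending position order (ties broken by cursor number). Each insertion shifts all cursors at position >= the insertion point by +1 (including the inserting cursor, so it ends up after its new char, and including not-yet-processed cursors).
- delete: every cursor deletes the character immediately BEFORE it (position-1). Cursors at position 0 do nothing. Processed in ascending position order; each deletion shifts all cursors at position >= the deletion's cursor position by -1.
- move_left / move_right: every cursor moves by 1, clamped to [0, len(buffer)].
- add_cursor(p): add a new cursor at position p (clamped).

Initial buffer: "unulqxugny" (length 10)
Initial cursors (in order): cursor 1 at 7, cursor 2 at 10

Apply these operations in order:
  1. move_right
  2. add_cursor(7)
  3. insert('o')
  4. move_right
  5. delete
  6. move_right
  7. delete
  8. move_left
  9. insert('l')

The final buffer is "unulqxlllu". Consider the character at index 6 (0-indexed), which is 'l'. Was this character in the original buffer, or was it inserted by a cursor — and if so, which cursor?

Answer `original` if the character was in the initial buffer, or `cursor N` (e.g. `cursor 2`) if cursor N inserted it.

After op 1 (move_right): buffer="unulqxugny" (len 10), cursors c1@8 c2@10, authorship ..........
After op 2 (add_cursor(7)): buffer="unulqxugny" (len 10), cursors c3@7 c1@8 c2@10, authorship ..........
After op 3 (insert('o')): buffer="unulqxuogonyo" (len 13), cursors c3@8 c1@10 c2@13, authorship .......3.1..2
After op 4 (move_right): buffer="unulqxuogonyo" (len 13), cursors c3@9 c1@11 c2@13, authorship .......3.1..2
After op 5 (delete): buffer="unulqxuooy" (len 10), cursors c3@8 c1@9 c2@10, authorship .......31.
After op 6 (move_right): buffer="unulqxuooy" (len 10), cursors c3@9 c1@10 c2@10, authorship .......31.
After op 7 (delete): buffer="unulqxu" (len 7), cursors c1@7 c2@7 c3@7, authorship .......
After op 8 (move_left): buffer="unulqxu" (len 7), cursors c1@6 c2@6 c3@6, authorship .......
After op 9 (insert('l')): buffer="unulqxlllu" (len 10), cursors c1@9 c2@9 c3@9, authorship ......123.
Authorship (.=original, N=cursor N): . . . . . . 1 2 3 .
Index 6: author = 1

Answer: cursor 1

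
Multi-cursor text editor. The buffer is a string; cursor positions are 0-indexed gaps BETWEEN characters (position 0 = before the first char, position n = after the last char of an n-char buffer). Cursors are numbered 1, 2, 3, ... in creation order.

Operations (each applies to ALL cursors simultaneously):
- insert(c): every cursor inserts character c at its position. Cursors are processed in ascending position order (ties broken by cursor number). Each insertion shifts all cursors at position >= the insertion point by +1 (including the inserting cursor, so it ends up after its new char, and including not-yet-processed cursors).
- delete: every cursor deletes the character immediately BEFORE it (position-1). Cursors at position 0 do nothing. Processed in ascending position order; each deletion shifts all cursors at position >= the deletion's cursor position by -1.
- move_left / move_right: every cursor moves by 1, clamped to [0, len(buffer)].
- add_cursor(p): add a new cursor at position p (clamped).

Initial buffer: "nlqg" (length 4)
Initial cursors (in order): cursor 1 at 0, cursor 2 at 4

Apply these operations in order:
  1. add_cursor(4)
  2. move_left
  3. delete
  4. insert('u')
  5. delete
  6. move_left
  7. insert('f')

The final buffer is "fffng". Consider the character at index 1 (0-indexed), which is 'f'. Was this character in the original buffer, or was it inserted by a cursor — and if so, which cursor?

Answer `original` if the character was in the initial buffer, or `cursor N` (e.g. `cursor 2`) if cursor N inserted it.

After op 1 (add_cursor(4)): buffer="nlqg" (len 4), cursors c1@0 c2@4 c3@4, authorship ....
After op 2 (move_left): buffer="nlqg" (len 4), cursors c1@0 c2@3 c3@3, authorship ....
After op 3 (delete): buffer="ng" (len 2), cursors c1@0 c2@1 c3@1, authorship ..
After op 4 (insert('u')): buffer="unuug" (len 5), cursors c1@1 c2@4 c3@4, authorship 1.23.
After op 5 (delete): buffer="ng" (len 2), cursors c1@0 c2@1 c3@1, authorship ..
After op 6 (move_left): buffer="ng" (len 2), cursors c1@0 c2@0 c3@0, authorship ..
After op 7 (insert('f')): buffer="fffng" (len 5), cursors c1@3 c2@3 c3@3, authorship 123..
Authorship (.=original, N=cursor N): 1 2 3 . .
Index 1: author = 2

Answer: cursor 2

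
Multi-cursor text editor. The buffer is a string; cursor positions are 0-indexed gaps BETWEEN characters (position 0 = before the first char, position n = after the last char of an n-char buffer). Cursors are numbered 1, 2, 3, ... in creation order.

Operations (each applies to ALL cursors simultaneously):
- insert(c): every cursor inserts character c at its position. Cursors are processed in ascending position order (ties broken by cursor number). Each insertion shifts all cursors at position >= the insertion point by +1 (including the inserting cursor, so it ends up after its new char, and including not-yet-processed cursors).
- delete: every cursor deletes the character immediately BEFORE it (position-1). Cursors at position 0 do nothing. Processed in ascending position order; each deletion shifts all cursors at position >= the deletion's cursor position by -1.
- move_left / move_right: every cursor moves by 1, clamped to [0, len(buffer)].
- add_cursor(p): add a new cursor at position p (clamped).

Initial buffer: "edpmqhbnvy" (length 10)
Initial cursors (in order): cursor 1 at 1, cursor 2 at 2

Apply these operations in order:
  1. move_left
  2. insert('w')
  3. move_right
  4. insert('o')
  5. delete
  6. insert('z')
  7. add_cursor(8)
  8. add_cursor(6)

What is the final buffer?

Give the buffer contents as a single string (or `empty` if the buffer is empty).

Answer: wezwdzpmqhbnvy

Derivation:
After op 1 (move_left): buffer="edpmqhbnvy" (len 10), cursors c1@0 c2@1, authorship ..........
After op 2 (insert('w')): buffer="wewdpmqhbnvy" (len 12), cursors c1@1 c2@3, authorship 1.2.........
After op 3 (move_right): buffer="wewdpmqhbnvy" (len 12), cursors c1@2 c2@4, authorship 1.2.........
After op 4 (insert('o')): buffer="weowdopmqhbnvy" (len 14), cursors c1@3 c2@6, authorship 1.12.2........
After op 5 (delete): buffer="wewdpmqhbnvy" (len 12), cursors c1@2 c2@4, authorship 1.2.........
After op 6 (insert('z')): buffer="wezwdzpmqhbnvy" (len 14), cursors c1@3 c2@6, authorship 1.12.2........
After op 7 (add_cursor(8)): buffer="wezwdzpmqhbnvy" (len 14), cursors c1@3 c2@6 c3@8, authorship 1.12.2........
After op 8 (add_cursor(6)): buffer="wezwdzpmqhbnvy" (len 14), cursors c1@3 c2@6 c4@6 c3@8, authorship 1.12.2........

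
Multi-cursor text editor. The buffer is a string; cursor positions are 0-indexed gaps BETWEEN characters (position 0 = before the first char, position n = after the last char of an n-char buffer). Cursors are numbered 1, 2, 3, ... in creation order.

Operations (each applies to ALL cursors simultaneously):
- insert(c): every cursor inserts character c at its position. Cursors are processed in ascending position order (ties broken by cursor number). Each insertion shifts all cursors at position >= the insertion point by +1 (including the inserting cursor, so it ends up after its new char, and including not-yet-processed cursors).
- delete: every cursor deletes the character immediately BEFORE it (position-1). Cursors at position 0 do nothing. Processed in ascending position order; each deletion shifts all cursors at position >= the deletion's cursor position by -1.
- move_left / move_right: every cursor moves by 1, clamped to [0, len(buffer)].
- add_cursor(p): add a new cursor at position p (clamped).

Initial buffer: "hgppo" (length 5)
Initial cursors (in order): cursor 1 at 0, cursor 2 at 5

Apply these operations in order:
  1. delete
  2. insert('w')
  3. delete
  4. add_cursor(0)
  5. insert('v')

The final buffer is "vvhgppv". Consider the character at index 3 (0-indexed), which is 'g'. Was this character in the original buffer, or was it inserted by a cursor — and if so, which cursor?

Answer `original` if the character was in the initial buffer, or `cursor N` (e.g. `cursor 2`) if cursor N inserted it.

After op 1 (delete): buffer="hgpp" (len 4), cursors c1@0 c2@4, authorship ....
After op 2 (insert('w')): buffer="whgppw" (len 6), cursors c1@1 c2@6, authorship 1....2
After op 3 (delete): buffer="hgpp" (len 4), cursors c1@0 c2@4, authorship ....
After op 4 (add_cursor(0)): buffer="hgpp" (len 4), cursors c1@0 c3@0 c2@4, authorship ....
After op 5 (insert('v')): buffer="vvhgppv" (len 7), cursors c1@2 c3@2 c2@7, authorship 13....2
Authorship (.=original, N=cursor N): 1 3 . . . . 2
Index 3: author = original

Answer: original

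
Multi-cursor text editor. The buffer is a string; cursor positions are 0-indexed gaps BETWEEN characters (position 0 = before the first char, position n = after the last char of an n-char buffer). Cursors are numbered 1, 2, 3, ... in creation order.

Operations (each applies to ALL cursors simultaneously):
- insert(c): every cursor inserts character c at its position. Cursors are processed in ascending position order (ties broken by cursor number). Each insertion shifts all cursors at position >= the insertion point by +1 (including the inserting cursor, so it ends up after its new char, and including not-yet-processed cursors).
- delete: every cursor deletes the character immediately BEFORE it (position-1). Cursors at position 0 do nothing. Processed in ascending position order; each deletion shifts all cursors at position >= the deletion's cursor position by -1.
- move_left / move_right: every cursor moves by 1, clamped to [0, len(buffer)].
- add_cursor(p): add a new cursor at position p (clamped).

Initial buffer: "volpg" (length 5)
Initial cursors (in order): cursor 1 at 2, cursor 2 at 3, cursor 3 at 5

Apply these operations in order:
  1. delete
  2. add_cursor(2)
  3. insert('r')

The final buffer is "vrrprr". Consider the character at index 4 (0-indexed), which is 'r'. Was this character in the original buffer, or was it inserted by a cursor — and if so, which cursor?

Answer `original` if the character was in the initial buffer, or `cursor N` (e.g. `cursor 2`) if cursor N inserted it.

Answer: cursor 3

Derivation:
After op 1 (delete): buffer="vp" (len 2), cursors c1@1 c2@1 c3@2, authorship ..
After op 2 (add_cursor(2)): buffer="vp" (len 2), cursors c1@1 c2@1 c3@2 c4@2, authorship ..
After op 3 (insert('r')): buffer="vrrprr" (len 6), cursors c1@3 c2@3 c3@6 c4@6, authorship .12.34
Authorship (.=original, N=cursor N): . 1 2 . 3 4
Index 4: author = 3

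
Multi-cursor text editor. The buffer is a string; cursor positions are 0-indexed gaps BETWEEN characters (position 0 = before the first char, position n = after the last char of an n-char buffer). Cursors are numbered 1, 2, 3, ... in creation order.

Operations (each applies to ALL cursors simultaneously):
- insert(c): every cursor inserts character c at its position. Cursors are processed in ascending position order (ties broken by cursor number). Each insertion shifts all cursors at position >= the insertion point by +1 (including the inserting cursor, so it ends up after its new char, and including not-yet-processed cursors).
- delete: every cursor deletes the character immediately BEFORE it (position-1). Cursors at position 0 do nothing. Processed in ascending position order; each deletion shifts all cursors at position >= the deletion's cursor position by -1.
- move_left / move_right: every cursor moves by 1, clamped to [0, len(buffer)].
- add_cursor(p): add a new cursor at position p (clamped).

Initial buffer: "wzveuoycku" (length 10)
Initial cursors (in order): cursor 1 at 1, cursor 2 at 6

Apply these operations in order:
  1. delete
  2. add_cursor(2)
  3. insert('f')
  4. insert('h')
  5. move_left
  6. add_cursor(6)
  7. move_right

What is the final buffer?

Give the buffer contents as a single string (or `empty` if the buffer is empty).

After op 1 (delete): buffer="zveuycku" (len 8), cursors c1@0 c2@4, authorship ........
After op 2 (add_cursor(2)): buffer="zveuycku" (len 8), cursors c1@0 c3@2 c2@4, authorship ........
After op 3 (insert('f')): buffer="fzvfeufycku" (len 11), cursors c1@1 c3@4 c2@7, authorship 1..3..2....
After op 4 (insert('h')): buffer="fhzvfheufhycku" (len 14), cursors c1@2 c3@6 c2@10, authorship 11..33..22....
After op 5 (move_left): buffer="fhzvfheufhycku" (len 14), cursors c1@1 c3@5 c2@9, authorship 11..33..22....
After op 6 (add_cursor(6)): buffer="fhzvfheufhycku" (len 14), cursors c1@1 c3@5 c4@6 c2@9, authorship 11..33..22....
After op 7 (move_right): buffer="fhzvfheufhycku" (len 14), cursors c1@2 c3@6 c4@7 c2@10, authorship 11..33..22....

Answer: fhzvfheufhycku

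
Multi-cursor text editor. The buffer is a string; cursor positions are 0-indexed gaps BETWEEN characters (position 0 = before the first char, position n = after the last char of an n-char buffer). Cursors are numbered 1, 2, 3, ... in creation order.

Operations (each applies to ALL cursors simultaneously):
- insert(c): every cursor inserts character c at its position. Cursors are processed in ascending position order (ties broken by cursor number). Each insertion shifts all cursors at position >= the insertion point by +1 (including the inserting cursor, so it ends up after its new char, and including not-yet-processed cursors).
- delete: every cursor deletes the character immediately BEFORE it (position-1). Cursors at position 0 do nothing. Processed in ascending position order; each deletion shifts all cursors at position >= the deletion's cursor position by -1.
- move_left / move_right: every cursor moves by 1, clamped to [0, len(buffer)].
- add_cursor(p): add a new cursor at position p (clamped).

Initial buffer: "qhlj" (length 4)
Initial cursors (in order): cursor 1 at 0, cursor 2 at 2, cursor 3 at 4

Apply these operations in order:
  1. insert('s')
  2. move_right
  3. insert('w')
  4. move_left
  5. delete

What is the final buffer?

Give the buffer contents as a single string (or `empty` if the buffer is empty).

Answer: swhswjw

Derivation:
After op 1 (insert('s')): buffer="sqhsljs" (len 7), cursors c1@1 c2@4 c3@7, authorship 1..2..3
After op 2 (move_right): buffer="sqhsljs" (len 7), cursors c1@2 c2@5 c3@7, authorship 1..2..3
After op 3 (insert('w')): buffer="sqwhslwjsw" (len 10), cursors c1@3 c2@7 c3@10, authorship 1.1.2.2.33
After op 4 (move_left): buffer="sqwhslwjsw" (len 10), cursors c1@2 c2@6 c3@9, authorship 1.1.2.2.33
After op 5 (delete): buffer="swhswjw" (len 7), cursors c1@1 c2@4 c3@6, authorship 11.22.3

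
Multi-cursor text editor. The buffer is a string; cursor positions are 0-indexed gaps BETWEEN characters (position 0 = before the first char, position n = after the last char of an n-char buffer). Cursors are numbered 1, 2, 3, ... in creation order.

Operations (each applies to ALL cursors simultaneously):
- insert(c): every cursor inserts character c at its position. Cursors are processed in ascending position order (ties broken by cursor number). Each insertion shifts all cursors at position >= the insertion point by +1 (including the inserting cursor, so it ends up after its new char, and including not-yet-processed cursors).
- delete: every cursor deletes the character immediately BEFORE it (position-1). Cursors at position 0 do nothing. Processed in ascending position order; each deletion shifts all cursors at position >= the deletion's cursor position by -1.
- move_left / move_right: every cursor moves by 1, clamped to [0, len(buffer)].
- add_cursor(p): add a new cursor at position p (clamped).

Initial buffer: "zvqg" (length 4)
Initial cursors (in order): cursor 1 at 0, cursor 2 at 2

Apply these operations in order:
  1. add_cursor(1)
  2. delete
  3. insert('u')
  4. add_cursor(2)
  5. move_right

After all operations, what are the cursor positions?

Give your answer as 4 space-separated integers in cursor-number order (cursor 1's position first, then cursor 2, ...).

Answer: 4 4 4 3

Derivation:
After op 1 (add_cursor(1)): buffer="zvqg" (len 4), cursors c1@0 c3@1 c2@2, authorship ....
After op 2 (delete): buffer="qg" (len 2), cursors c1@0 c2@0 c3@0, authorship ..
After op 3 (insert('u')): buffer="uuuqg" (len 5), cursors c1@3 c2@3 c3@3, authorship 123..
After op 4 (add_cursor(2)): buffer="uuuqg" (len 5), cursors c4@2 c1@3 c2@3 c3@3, authorship 123..
After op 5 (move_right): buffer="uuuqg" (len 5), cursors c4@3 c1@4 c2@4 c3@4, authorship 123..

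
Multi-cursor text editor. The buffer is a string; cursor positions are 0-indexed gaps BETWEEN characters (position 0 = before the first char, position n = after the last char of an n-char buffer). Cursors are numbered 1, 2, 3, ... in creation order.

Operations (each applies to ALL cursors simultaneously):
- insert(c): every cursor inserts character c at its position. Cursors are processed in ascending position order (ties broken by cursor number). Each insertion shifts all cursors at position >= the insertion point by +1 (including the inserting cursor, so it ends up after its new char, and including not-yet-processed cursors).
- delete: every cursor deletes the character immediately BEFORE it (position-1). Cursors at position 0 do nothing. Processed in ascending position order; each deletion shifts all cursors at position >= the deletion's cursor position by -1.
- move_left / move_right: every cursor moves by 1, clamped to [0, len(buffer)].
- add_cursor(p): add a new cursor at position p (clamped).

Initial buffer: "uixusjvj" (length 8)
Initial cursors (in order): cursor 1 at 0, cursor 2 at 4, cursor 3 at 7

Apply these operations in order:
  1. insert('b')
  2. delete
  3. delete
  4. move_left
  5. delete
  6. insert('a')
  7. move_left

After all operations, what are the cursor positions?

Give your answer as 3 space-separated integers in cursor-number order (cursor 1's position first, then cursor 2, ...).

Answer: 0 2 4

Derivation:
After op 1 (insert('b')): buffer="buixubsjvbj" (len 11), cursors c1@1 c2@6 c3@10, authorship 1....2...3.
After op 2 (delete): buffer="uixusjvj" (len 8), cursors c1@0 c2@4 c3@7, authorship ........
After op 3 (delete): buffer="uixsjj" (len 6), cursors c1@0 c2@3 c3@5, authorship ......
After op 4 (move_left): buffer="uixsjj" (len 6), cursors c1@0 c2@2 c3@4, authorship ......
After op 5 (delete): buffer="uxjj" (len 4), cursors c1@0 c2@1 c3@2, authorship ....
After op 6 (insert('a')): buffer="auaxajj" (len 7), cursors c1@1 c2@3 c3@5, authorship 1.2.3..
After op 7 (move_left): buffer="auaxajj" (len 7), cursors c1@0 c2@2 c3@4, authorship 1.2.3..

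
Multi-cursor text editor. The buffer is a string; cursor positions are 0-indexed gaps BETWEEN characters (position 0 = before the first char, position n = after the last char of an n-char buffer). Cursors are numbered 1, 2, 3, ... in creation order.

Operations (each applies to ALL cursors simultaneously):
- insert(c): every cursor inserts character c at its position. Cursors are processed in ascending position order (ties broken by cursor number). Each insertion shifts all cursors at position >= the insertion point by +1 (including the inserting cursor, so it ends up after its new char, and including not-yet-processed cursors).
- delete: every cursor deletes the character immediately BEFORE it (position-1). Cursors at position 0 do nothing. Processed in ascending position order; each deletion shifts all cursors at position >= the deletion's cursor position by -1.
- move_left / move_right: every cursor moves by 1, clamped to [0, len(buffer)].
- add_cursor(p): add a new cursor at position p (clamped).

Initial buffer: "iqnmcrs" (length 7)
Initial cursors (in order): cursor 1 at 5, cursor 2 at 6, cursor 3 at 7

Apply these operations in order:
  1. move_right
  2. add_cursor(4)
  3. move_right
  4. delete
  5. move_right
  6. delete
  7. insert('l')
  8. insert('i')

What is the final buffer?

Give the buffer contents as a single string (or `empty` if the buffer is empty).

Answer: lllliiii

Derivation:
After op 1 (move_right): buffer="iqnmcrs" (len 7), cursors c1@6 c2@7 c3@7, authorship .......
After op 2 (add_cursor(4)): buffer="iqnmcrs" (len 7), cursors c4@4 c1@6 c2@7 c3@7, authorship .......
After op 3 (move_right): buffer="iqnmcrs" (len 7), cursors c4@5 c1@7 c2@7 c3@7, authorship .......
After op 4 (delete): buffer="iqn" (len 3), cursors c1@3 c2@3 c3@3 c4@3, authorship ...
After op 5 (move_right): buffer="iqn" (len 3), cursors c1@3 c2@3 c3@3 c4@3, authorship ...
After op 6 (delete): buffer="" (len 0), cursors c1@0 c2@0 c3@0 c4@0, authorship 
After op 7 (insert('l')): buffer="llll" (len 4), cursors c1@4 c2@4 c3@4 c4@4, authorship 1234
After op 8 (insert('i')): buffer="lllliiii" (len 8), cursors c1@8 c2@8 c3@8 c4@8, authorship 12341234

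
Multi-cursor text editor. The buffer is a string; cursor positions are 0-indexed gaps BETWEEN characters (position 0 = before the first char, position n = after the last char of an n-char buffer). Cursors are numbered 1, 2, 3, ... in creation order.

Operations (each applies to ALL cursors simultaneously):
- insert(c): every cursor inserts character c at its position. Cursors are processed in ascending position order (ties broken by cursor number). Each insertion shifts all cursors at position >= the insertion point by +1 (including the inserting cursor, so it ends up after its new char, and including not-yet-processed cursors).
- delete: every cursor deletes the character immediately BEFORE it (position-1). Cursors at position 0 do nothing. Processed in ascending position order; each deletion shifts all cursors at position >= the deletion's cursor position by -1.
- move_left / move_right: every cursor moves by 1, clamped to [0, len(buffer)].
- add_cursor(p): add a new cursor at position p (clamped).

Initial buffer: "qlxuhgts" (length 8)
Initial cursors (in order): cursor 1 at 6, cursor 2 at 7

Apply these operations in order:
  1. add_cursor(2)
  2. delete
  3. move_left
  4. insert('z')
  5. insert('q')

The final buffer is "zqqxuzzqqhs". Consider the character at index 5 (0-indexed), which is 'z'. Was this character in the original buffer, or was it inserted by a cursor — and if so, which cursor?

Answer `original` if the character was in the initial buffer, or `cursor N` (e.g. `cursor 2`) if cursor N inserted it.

After op 1 (add_cursor(2)): buffer="qlxuhgts" (len 8), cursors c3@2 c1@6 c2@7, authorship ........
After op 2 (delete): buffer="qxuhs" (len 5), cursors c3@1 c1@4 c2@4, authorship .....
After op 3 (move_left): buffer="qxuhs" (len 5), cursors c3@0 c1@3 c2@3, authorship .....
After op 4 (insert('z')): buffer="zqxuzzhs" (len 8), cursors c3@1 c1@6 c2@6, authorship 3...12..
After op 5 (insert('q')): buffer="zqqxuzzqqhs" (len 11), cursors c3@2 c1@9 c2@9, authorship 33...1212..
Authorship (.=original, N=cursor N): 3 3 . . . 1 2 1 2 . .
Index 5: author = 1

Answer: cursor 1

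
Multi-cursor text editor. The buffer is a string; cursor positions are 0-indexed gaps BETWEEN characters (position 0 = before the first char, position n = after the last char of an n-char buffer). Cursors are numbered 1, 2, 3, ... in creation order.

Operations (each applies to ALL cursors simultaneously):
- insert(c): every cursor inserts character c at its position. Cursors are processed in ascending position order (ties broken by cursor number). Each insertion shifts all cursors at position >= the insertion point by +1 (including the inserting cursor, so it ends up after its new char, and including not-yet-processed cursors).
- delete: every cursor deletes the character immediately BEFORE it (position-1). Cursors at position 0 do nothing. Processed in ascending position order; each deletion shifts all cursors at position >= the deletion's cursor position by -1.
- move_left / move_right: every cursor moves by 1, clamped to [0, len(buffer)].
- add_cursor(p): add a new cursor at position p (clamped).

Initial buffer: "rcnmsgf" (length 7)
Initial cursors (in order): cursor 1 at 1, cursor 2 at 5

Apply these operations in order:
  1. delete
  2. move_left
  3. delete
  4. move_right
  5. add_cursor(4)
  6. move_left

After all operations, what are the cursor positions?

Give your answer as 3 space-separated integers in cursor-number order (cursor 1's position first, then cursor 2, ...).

After op 1 (delete): buffer="cnmgf" (len 5), cursors c1@0 c2@3, authorship .....
After op 2 (move_left): buffer="cnmgf" (len 5), cursors c1@0 c2@2, authorship .....
After op 3 (delete): buffer="cmgf" (len 4), cursors c1@0 c2@1, authorship ....
After op 4 (move_right): buffer="cmgf" (len 4), cursors c1@1 c2@2, authorship ....
After op 5 (add_cursor(4)): buffer="cmgf" (len 4), cursors c1@1 c2@2 c3@4, authorship ....
After op 6 (move_left): buffer="cmgf" (len 4), cursors c1@0 c2@1 c3@3, authorship ....

Answer: 0 1 3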